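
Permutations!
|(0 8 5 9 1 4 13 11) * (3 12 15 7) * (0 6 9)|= |(0 8 5)(1 4 13 11 6 9)(3 12 15 7)|= 12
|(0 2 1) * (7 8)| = |(0 2 1)(7 8)| = 6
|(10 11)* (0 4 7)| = |(0 4 7)(10 11)| = 6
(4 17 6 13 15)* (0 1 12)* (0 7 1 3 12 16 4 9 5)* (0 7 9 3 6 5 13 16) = (0 6 16 4 17 5 7 1)(3 12 9 13 15) = [6, 0, 2, 12, 17, 7, 16, 1, 8, 13, 10, 11, 9, 15, 14, 3, 4, 5]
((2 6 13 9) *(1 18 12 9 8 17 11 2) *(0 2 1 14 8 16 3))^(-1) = (0 3 16 13 6 2)(1 11 17 8 14 9 12 18) = [3, 11, 0, 16, 4, 5, 2, 7, 14, 12, 10, 17, 18, 6, 9, 15, 13, 8, 1]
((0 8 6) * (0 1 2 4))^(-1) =(0 4 2 1 6 8) =[4, 6, 1, 3, 2, 5, 8, 7, 0]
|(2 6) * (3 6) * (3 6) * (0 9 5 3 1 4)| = 6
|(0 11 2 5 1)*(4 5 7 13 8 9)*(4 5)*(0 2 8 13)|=8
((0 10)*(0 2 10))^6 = (10) = [0, 1, 2, 3, 4, 5, 6, 7, 8, 9, 10]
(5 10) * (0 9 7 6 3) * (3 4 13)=(0 9 7 6 4 13 3)(5 10)=[9, 1, 2, 0, 13, 10, 4, 6, 8, 7, 5, 11, 12, 3]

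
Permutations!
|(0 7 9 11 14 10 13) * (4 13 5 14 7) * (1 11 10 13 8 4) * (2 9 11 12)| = |(0 1 12 2 9 10 5 14 13)(4 8)(7 11)| = 18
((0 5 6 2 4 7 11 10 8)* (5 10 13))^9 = (2 7 13 6 4 11 5) = [0, 1, 7, 3, 11, 2, 4, 13, 8, 9, 10, 5, 12, 6]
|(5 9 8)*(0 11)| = 6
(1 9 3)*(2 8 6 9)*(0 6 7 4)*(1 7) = (0 6 9 3 7 4)(1 2 8) = [6, 2, 8, 7, 0, 5, 9, 4, 1, 3]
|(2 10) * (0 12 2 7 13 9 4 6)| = 9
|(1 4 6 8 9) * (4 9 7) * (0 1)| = 12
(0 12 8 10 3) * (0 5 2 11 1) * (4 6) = [12, 0, 11, 5, 6, 2, 4, 7, 10, 9, 3, 1, 8] = (0 12 8 10 3 5 2 11 1)(4 6)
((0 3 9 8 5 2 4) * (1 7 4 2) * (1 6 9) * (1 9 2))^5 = (0 6)(1 9)(2 3)(4 5)(7 8) = [6, 9, 3, 2, 5, 4, 0, 8, 7, 1]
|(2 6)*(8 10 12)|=|(2 6)(8 10 12)|=6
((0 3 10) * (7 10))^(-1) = (0 10 7 3) = [10, 1, 2, 0, 4, 5, 6, 3, 8, 9, 7]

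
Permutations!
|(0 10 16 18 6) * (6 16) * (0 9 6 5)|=|(0 10 5)(6 9)(16 18)|=6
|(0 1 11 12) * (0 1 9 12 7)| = 6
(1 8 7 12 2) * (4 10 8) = (1 4 10 8 7 12 2) = [0, 4, 1, 3, 10, 5, 6, 12, 7, 9, 8, 11, 2]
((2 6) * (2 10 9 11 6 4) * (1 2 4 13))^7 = (1 2 13)(6 11 9 10) = [0, 2, 13, 3, 4, 5, 11, 7, 8, 10, 6, 9, 12, 1]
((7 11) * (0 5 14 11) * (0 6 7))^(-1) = [11, 1, 2, 3, 4, 0, 7, 6, 8, 9, 10, 14, 12, 13, 5] = (0 11 14 5)(6 7)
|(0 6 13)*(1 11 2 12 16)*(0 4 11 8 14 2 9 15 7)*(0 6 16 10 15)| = 15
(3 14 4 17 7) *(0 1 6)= (0 1 6)(3 14 4 17 7)= [1, 6, 2, 14, 17, 5, 0, 3, 8, 9, 10, 11, 12, 13, 4, 15, 16, 7]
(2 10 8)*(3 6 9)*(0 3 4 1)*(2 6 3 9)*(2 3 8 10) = (10)(0 9 4 1)(3 8 6) = [9, 0, 2, 8, 1, 5, 3, 7, 6, 4, 10]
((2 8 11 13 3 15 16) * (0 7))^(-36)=(2 16 15 3 13 11 8)=[0, 1, 16, 13, 4, 5, 6, 7, 2, 9, 10, 8, 12, 11, 14, 3, 15]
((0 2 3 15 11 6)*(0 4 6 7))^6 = (15) = [0, 1, 2, 3, 4, 5, 6, 7, 8, 9, 10, 11, 12, 13, 14, 15]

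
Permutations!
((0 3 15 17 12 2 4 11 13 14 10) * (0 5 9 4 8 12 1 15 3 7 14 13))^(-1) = (0 11 4 9 5 10 14 7)(1 17 15)(2 12 8) = [11, 17, 12, 3, 9, 10, 6, 0, 2, 5, 14, 4, 8, 13, 7, 1, 16, 15]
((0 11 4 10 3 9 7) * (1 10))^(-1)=(0 7 9 3 10 1 4 11)=[7, 4, 2, 10, 11, 5, 6, 9, 8, 3, 1, 0]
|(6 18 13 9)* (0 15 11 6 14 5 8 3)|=|(0 15 11 6 18 13 9 14 5 8 3)|=11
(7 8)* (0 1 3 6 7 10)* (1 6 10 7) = [6, 3, 2, 10, 4, 5, 1, 8, 7, 9, 0] = (0 6 1 3 10)(7 8)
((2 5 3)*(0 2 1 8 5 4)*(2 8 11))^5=[11, 8, 3, 0, 1, 4, 6, 7, 2, 9, 10, 5]=(0 11 5 4 1 8 2 3)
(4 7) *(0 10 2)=(0 10 2)(4 7)=[10, 1, 0, 3, 7, 5, 6, 4, 8, 9, 2]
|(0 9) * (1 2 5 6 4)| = |(0 9)(1 2 5 6 4)| = 10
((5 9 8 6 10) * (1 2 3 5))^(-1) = (1 10 6 8 9 5 3 2) = [0, 10, 1, 2, 4, 3, 8, 7, 9, 5, 6]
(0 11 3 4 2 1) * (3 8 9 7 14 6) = (0 11 8 9 7 14 6 3 4 2 1) = [11, 0, 1, 4, 2, 5, 3, 14, 9, 7, 10, 8, 12, 13, 6]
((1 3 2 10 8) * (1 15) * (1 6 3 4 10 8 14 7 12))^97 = (1 4 10 14 7 12)(2 15 3 8 6) = [0, 4, 15, 8, 10, 5, 2, 12, 6, 9, 14, 11, 1, 13, 7, 3]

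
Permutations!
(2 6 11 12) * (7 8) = (2 6 11 12)(7 8) = [0, 1, 6, 3, 4, 5, 11, 8, 7, 9, 10, 12, 2]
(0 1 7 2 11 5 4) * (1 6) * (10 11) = (0 6 1 7 2 10 11 5 4) = [6, 7, 10, 3, 0, 4, 1, 2, 8, 9, 11, 5]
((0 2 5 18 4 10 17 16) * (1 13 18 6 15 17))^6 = (0 16 17 15 6 5 2)(1 13 18 4 10) = [16, 13, 0, 3, 10, 2, 5, 7, 8, 9, 1, 11, 12, 18, 14, 6, 17, 15, 4]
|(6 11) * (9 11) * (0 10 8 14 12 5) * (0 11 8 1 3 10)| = 21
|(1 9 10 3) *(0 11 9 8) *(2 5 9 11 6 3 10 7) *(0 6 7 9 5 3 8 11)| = 6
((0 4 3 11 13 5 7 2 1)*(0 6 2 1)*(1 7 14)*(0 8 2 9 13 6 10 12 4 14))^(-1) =(0 5 13 9 6 11 3 4 12 10 1 14)(2 8) =[5, 14, 8, 4, 12, 13, 11, 7, 2, 6, 1, 3, 10, 9, 0]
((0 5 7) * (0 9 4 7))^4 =[0, 1, 2, 3, 7, 5, 6, 9, 8, 4] =(4 7 9)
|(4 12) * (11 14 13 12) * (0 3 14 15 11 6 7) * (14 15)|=10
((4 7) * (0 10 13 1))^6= [13, 10, 2, 3, 4, 5, 6, 7, 8, 9, 1, 11, 12, 0]= (0 13)(1 10)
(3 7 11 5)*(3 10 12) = [0, 1, 2, 7, 4, 10, 6, 11, 8, 9, 12, 5, 3] = (3 7 11 5 10 12)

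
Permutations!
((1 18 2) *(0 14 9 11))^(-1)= [11, 2, 18, 3, 4, 5, 6, 7, 8, 14, 10, 9, 12, 13, 0, 15, 16, 17, 1]= (0 11 9 14)(1 2 18)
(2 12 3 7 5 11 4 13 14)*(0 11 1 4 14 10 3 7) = (0 11 14 2 12 7 5 1 4 13 10 3) = [11, 4, 12, 0, 13, 1, 6, 5, 8, 9, 3, 14, 7, 10, 2]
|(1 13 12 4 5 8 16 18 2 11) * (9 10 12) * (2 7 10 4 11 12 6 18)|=|(1 13 9 4 5 8 16 2 12 11)(6 18 7 10)|=20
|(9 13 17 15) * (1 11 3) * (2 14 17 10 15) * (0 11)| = |(0 11 3 1)(2 14 17)(9 13 10 15)| = 12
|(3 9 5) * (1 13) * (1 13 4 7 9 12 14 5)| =|(1 4 7 9)(3 12 14 5)| =4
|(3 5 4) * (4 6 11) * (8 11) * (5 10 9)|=8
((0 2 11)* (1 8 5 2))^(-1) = (0 11 2 5 8 1) = [11, 0, 5, 3, 4, 8, 6, 7, 1, 9, 10, 2]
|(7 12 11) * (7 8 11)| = 2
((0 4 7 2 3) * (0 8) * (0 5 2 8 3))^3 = [8, 1, 7, 3, 5, 4, 6, 2, 0] = (0 8)(2 7)(4 5)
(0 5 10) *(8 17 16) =[5, 1, 2, 3, 4, 10, 6, 7, 17, 9, 0, 11, 12, 13, 14, 15, 8, 16] =(0 5 10)(8 17 16)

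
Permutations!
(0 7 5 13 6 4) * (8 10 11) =[7, 1, 2, 3, 0, 13, 4, 5, 10, 9, 11, 8, 12, 6] =(0 7 5 13 6 4)(8 10 11)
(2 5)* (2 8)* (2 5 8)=(2 8 5)=[0, 1, 8, 3, 4, 2, 6, 7, 5]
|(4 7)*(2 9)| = 2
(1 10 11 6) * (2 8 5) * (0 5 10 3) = (0 5 2 8 10 11 6 1 3) = [5, 3, 8, 0, 4, 2, 1, 7, 10, 9, 11, 6]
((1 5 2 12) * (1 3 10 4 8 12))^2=(1 2 5)(3 4 12 10 8)=[0, 2, 5, 4, 12, 1, 6, 7, 3, 9, 8, 11, 10]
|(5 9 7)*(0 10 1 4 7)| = 7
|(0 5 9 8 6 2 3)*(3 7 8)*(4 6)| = |(0 5 9 3)(2 7 8 4 6)| = 20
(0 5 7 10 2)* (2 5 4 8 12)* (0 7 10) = (0 4 8 12 2 7)(5 10) = [4, 1, 7, 3, 8, 10, 6, 0, 12, 9, 5, 11, 2]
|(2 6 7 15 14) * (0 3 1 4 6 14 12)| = 8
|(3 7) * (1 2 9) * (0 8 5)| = 6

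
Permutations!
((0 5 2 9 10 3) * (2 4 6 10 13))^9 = (13)(0 6)(3 4)(5 10) = [6, 1, 2, 4, 3, 10, 0, 7, 8, 9, 5, 11, 12, 13]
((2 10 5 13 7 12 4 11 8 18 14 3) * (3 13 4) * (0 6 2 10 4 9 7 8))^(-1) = (0 11 4 2 6)(3 12 7 9 5 10)(8 13 14 18) = [11, 1, 6, 12, 2, 10, 0, 9, 13, 5, 3, 4, 7, 14, 18, 15, 16, 17, 8]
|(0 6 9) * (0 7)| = 4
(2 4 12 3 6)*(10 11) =(2 4 12 3 6)(10 11) =[0, 1, 4, 6, 12, 5, 2, 7, 8, 9, 11, 10, 3]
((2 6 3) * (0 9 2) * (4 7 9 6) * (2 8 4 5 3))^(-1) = (0 3 5 2 6)(4 8 9 7) = [3, 1, 6, 5, 8, 2, 0, 4, 9, 7]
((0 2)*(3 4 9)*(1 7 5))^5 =(0 2)(1 5 7)(3 9 4) =[2, 5, 0, 9, 3, 7, 6, 1, 8, 4]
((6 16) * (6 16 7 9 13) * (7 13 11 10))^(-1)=[0, 1, 2, 3, 4, 5, 13, 10, 8, 7, 11, 9, 12, 6, 14, 15, 16]=(16)(6 13)(7 10 11 9)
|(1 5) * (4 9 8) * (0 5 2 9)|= |(0 5 1 2 9 8 4)|= 7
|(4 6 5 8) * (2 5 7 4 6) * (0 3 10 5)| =9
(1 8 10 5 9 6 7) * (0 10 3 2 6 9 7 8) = (0 10 5 7 1)(2 6 8 3) = [10, 0, 6, 2, 4, 7, 8, 1, 3, 9, 5]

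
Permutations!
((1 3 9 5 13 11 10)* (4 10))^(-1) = (1 10 4 11 13 5 9 3) = [0, 10, 2, 1, 11, 9, 6, 7, 8, 3, 4, 13, 12, 5]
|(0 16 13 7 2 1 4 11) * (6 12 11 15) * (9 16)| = |(0 9 16 13 7 2 1 4 15 6 12 11)| = 12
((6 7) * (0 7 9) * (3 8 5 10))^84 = (10) = [0, 1, 2, 3, 4, 5, 6, 7, 8, 9, 10]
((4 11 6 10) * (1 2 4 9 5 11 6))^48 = (11) = [0, 1, 2, 3, 4, 5, 6, 7, 8, 9, 10, 11]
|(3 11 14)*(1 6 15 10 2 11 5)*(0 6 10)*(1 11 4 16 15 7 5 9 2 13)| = 12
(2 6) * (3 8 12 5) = (2 6)(3 8 12 5) = [0, 1, 6, 8, 4, 3, 2, 7, 12, 9, 10, 11, 5]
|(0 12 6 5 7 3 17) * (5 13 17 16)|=20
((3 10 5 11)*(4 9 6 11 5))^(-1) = [0, 1, 2, 11, 10, 5, 9, 7, 8, 4, 3, 6] = (3 11 6 9 4 10)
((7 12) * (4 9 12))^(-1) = (4 7 12 9) = [0, 1, 2, 3, 7, 5, 6, 12, 8, 4, 10, 11, 9]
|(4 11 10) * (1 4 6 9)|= |(1 4 11 10 6 9)|= 6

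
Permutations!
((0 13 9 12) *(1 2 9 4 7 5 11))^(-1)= (0 12 9 2 1 11 5 7 4 13)= [12, 11, 1, 3, 13, 7, 6, 4, 8, 2, 10, 5, 9, 0]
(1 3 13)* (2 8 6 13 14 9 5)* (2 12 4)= (1 3 14 9 5 12 4 2 8 6 13)= [0, 3, 8, 14, 2, 12, 13, 7, 6, 5, 10, 11, 4, 1, 9]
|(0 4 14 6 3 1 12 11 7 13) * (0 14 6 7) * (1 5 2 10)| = 30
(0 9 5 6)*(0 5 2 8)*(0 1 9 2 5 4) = (0 2 8 1 9 5 6 4) = [2, 9, 8, 3, 0, 6, 4, 7, 1, 5]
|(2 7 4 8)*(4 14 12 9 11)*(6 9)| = 9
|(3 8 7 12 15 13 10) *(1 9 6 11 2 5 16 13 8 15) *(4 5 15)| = |(1 9 6 11 2 15 8 7 12)(3 4 5 16 13 10)| = 18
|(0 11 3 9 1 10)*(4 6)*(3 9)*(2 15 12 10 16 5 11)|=10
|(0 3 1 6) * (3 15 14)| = |(0 15 14 3 1 6)| = 6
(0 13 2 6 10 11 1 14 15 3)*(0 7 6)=[13, 14, 0, 7, 4, 5, 10, 6, 8, 9, 11, 1, 12, 2, 15, 3]=(0 13 2)(1 14 15 3 7 6 10 11)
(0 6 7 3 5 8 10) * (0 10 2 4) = (10)(0 6 7 3 5 8 2 4) = [6, 1, 4, 5, 0, 8, 7, 3, 2, 9, 10]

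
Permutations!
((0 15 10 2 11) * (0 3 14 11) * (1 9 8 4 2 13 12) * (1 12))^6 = [8, 15, 9, 3, 1, 5, 6, 7, 13, 10, 2, 11, 12, 0, 14, 4] = (0 8 13)(1 15 4)(2 9 10)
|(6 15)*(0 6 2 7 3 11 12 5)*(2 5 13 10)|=28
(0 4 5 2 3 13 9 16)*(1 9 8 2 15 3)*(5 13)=(0 4 13 8 2 1 9 16)(3 5 15)=[4, 9, 1, 5, 13, 15, 6, 7, 2, 16, 10, 11, 12, 8, 14, 3, 0]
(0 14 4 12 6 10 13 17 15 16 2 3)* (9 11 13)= (0 14 4 12 6 10 9 11 13 17 15 16 2 3)= [14, 1, 3, 0, 12, 5, 10, 7, 8, 11, 9, 13, 6, 17, 4, 16, 2, 15]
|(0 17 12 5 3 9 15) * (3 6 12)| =|(0 17 3 9 15)(5 6 12)| =15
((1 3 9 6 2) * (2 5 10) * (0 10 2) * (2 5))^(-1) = (0 10)(1 2 6 9 3) = [10, 2, 6, 1, 4, 5, 9, 7, 8, 3, 0]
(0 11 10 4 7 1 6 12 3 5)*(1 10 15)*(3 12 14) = [11, 6, 2, 5, 7, 0, 14, 10, 8, 9, 4, 15, 12, 13, 3, 1] = (0 11 15 1 6 14 3 5)(4 7 10)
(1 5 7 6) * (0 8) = (0 8)(1 5 7 6) = [8, 5, 2, 3, 4, 7, 1, 6, 0]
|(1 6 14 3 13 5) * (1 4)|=7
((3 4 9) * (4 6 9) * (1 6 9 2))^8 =(9)(1 2 6) =[0, 2, 6, 3, 4, 5, 1, 7, 8, 9]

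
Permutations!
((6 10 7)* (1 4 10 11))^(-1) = (1 11 6 7 10 4) = [0, 11, 2, 3, 1, 5, 7, 10, 8, 9, 4, 6]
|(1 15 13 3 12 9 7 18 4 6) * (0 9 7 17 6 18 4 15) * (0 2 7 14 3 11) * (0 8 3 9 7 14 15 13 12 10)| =18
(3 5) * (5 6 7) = (3 6 7 5) = [0, 1, 2, 6, 4, 3, 7, 5]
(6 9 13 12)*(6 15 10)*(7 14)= [0, 1, 2, 3, 4, 5, 9, 14, 8, 13, 6, 11, 15, 12, 7, 10]= (6 9 13 12 15 10)(7 14)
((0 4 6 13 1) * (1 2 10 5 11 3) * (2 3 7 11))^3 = (0 13)(1 6)(3 4)(7 11) = [13, 6, 2, 4, 3, 5, 1, 11, 8, 9, 10, 7, 12, 0]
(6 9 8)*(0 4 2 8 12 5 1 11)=(0 4 2 8 6 9 12 5 1 11)=[4, 11, 8, 3, 2, 1, 9, 7, 6, 12, 10, 0, 5]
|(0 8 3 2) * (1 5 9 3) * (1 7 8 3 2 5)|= |(0 3 5 9 2)(7 8)|= 10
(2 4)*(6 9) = (2 4)(6 9) = [0, 1, 4, 3, 2, 5, 9, 7, 8, 6]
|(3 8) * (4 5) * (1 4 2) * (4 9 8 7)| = 8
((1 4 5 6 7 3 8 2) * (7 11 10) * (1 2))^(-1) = (1 8 3 7 10 11 6 5 4) = [0, 8, 2, 7, 1, 4, 5, 10, 3, 9, 11, 6]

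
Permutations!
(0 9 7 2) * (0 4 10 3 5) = (0 9 7 2 4 10 3 5) = [9, 1, 4, 5, 10, 0, 6, 2, 8, 7, 3]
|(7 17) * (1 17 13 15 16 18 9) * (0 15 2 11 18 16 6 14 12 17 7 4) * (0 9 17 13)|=14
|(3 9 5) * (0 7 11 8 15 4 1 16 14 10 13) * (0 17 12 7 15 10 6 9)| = |(0 15 4 1 16 14 6 9 5 3)(7 11 8 10 13 17 12)| = 70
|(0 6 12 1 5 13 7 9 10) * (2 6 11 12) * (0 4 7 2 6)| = 28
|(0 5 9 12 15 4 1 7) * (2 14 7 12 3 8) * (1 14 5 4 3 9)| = |(0 4 14 7)(1 12 15 3 8 2 5)| = 28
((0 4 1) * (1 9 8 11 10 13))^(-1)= (0 1 13 10 11 8 9 4)= [1, 13, 2, 3, 0, 5, 6, 7, 9, 4, 11, 8, 12, 10]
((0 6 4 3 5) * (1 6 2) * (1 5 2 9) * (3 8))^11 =(0 1 4 3 5 9 6 8 2) =[1, 4, 0, 5, 3, 9, 8, 7, 2, 6]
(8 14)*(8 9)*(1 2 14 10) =(1 2 14 9 8 10) =[0, 2, 14, 3, 4, 5, 6, 7, 10, 8, 1, 11, 12, 13, 9]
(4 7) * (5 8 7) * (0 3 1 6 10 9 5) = (0 3 1 6 10 9 5 8 7 4) = [3, 6, 2, 1, 0, 8, 10, 4, 7, 5, 9]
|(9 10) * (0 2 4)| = |(0 2 4)(9 10)| = 6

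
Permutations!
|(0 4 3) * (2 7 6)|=|(0 4 3)(2 7 6)|=3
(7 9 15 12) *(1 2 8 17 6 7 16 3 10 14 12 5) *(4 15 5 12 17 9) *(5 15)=[0, 2, 8, 10, 5, 1, 7, 4, 9, 15, 14, 11, 16, 13, 17, 12, 3, 6]=(1 2 8 9 15 12 16 3 10 14 17 6 7 4 5)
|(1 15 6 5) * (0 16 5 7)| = |(0 16 5 1 15 6 7)| = 7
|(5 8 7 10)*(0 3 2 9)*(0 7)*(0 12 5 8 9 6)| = 12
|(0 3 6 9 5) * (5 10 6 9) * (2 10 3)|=10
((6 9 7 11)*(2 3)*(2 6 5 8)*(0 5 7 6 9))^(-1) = (0 6 9 3 2 8 5)(7 11) = [6, 1, 8, 2, 4, 0, 9, 11, 5, 3, 10, 7]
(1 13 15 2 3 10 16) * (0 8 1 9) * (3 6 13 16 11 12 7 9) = [8, 16, 6, 10, 4, 5, 13, 9, 1, 0, 11, 12, 7, 15, 14, 2, 3] = (0 8 1 16 3 10 11 12 7 9)(2 6 13 15)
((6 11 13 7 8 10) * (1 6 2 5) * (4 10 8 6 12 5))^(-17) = [0, 12, 4, 3, 10, 1, 7, 13, 8, 9, 2, 6, 5, 11] = (1 12 5)(2 4 10)(6 7 13 11)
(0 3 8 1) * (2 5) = (0 3 8 1)(2 5) = [3, 0, 5, 8, 4, 2, 6, 7, 1]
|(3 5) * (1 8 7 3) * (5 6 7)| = 3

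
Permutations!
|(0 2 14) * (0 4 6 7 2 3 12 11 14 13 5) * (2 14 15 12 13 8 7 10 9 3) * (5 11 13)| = 44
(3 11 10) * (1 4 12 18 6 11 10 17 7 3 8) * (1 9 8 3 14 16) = (1 4 12 18 6 11 17 7 14 16)(3 10)(8 9) = [0, 4, 2, 10, 12, 5, 11, 14, 9, 8, 3, 17, 18, 13, 16, 15, 1, 7, 6]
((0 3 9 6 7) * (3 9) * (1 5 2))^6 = (0 6)(7 9) = [6, 1, 2, 3, 4, 5, 0, 9, 8, 7]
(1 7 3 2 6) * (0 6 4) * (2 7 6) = (0 2 4)(1 6)(3 7) = [2, 6, 4, 7, 0, 5, 1, 3]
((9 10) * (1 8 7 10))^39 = (1 9 10 7 8) = [0, 9, 2, 3, 4, 5, 6, 8, 1, 10, 7]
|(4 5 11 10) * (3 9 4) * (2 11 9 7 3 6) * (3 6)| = |(2 11 10 3 7 6)(4 5 9)| = 6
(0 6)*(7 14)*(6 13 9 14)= (0 13 9 14 7 6)= [13, 1, 2, 3, 4, 5, 0, 6, 8, 14, 10, 11, 12, 9, 7]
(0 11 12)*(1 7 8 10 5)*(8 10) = (0 11 12)(1 7 10 5) = [11, 7, 2, 3, 4, 1, 6, 10, 8, 9, 5, 12, 0]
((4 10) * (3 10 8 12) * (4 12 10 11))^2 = (3 4 10)(8 12 11) = [0, 1, 2, 4, 10, 5, 6, 7, 12, 9, 3, 8, 11]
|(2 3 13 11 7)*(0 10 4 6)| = 20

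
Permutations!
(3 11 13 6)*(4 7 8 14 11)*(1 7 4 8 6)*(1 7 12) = [0, 12, 2, 8, 4, 5, 3, 6, 14, 9, 10, 13, 1, 7, 11] = (1 12)(3 8 14 11 13 7 6)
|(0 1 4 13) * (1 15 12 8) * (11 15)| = |(0 11 15 12 8 1 4 13)| = 8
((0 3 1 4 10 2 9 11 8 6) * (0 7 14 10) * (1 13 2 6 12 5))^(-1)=(0 4 1 5 12 8 11 9 2 13 3)(6 10 14 7)=[4, 5, 13, 0, 1, 12, 10, 6, 11, 2, 14, 9, 8, 3, 7]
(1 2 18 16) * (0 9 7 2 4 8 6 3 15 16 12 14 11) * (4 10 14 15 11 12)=(0 9 7 2 18 4 8 6 3 11)(1 10 14 12 15 16)=[9, 10, 18, 11, 8, 5, 3, 2, 6, 7, 14, 0, 15, 13, 12, 16, 1, 17, 4]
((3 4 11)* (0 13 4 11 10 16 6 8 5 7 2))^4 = (0 16 7 4 8)(2 10 5 13 6) = [16, 1, 10, 3, 8, 13, 2, 4, 0, 9, 5, 11, 12, 6, 14, 15, 7]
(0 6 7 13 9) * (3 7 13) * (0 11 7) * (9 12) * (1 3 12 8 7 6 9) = (0 9 11 6 13 8 7 12 1 3) = [9, 3, 2, 0, 4, 5, 13, 12, 7, 11, 10, 6, 1, 8]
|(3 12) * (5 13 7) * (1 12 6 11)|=|(1 12 3 6 11)(5 13 7)|=15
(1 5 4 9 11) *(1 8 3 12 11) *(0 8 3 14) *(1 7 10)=[8, 5, 2, 12, 9, 4, 6, 10, 14, 7, 1, 3, 11, 13, 0]=(0 8 14)(1 5 4 9 7 10)(3 12 11)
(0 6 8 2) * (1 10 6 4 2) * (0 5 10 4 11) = [11, 4, 5, 3, 2, 10, 8, 7, 1, 9, 6, 0] = (0 11)(1 4 2 5 10 6 8)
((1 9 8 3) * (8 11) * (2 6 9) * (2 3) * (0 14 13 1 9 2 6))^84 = (0 3 6 13 11)(1 8 14 9 2) = [3, 8, 1, 6, 4, 5, 13, 7, 14, 2, 10, 0, 12, 11, 9]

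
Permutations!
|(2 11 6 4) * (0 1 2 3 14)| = 8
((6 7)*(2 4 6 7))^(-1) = (7)(2 6 4) = [0, 1, 6, 3, 2, 5, 4, 7]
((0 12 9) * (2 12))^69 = (0 2 12 9) = [2, 1, 12, 3, 4, 5, 6, 7, 8, 0, 10, 11, 9]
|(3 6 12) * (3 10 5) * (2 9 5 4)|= |(2 9 5 3 6 12 10 4)|= 8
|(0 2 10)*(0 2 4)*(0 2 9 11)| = 6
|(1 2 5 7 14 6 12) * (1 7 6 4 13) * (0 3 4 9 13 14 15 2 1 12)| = |(0 3 4 14 9 13 12 7 15 2 5 6)| = 12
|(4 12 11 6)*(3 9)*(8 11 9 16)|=|(3 16 8 11 6 4 12 9)|=8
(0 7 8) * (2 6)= (0 7 8)(2 6)= [7, 1, 6, 3, 4, 5, 2, 8, 0]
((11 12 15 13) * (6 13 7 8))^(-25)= [0, 1, 2, 3, 4, 5, 12, 13, 11, 9, 10, 7, 8, 15, 14, 6]= (6 12 8 11 7 13 15)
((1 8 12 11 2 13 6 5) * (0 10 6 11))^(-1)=(0 12 8 1 5 6 10)(2 11 13)=[12, 5, 11, 3, 4, 6, 10, 7, 1, 9, 0, 13, 8, 2]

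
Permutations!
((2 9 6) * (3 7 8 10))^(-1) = [0, 1, 6, 10, 4, 5, 9, 3, 7, 2, 8] = (2 6 9)(3 10 8 7)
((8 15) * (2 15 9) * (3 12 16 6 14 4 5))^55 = (2 9 8 15)(3 5 4 14 6 16 12) = [0, 1, 9, 5, 14, 4, 16, 7, 15, 8, 10, 11, 3, 13, 6, 2, 12]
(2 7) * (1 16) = (1 16)(2 7) = [0, 16, 7, 3, 4, 5, 6, 2, 8, 9, 10, 11, 12, 13, 14, 15, 1]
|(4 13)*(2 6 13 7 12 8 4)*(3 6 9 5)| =|(2 9 5 3 6 13)(4 7 12 8)| =12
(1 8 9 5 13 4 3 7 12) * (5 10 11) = (1 8 9 10 11 5 13 4 3 7 12) = [0, 8, 2, 7, 3, 13, 6, 12, 9, 10, 11, 5, 1, 4]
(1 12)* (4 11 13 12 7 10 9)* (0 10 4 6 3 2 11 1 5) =(0 10 9 6 3 2 11 13 12 5)(1 7 4) =[10, 7, 11, 2, 1, 0, 3, 4, 8, 6, 9, 13, 5, 12]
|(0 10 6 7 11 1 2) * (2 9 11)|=15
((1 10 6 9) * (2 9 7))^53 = (1 9 2 7 6 10) = [0, 9, 7, 3, 4, 5, 10, 6, 8, 2, 1]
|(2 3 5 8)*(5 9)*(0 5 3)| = 4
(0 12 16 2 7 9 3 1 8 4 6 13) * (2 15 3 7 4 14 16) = [12, 8, 4, 1, 6, 5, 13, 9, 14, 7, 10, 11, 2, 0, 16, 3, 15] = (0 12 2 4 6 13)(1 8 14 16 15 3)(7 9)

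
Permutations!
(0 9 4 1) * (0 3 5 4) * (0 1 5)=(0 9 1 3)(4 5)=[9, 3, 2, 0, 5, 4, 6, 7, 8, 1]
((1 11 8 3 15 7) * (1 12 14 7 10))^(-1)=(1 10 15 3 8 11)(7 14 12)=[0, 10, 2, 8, 4, 5, 6, 14, 11, 9, 15, 1, 7, 13, 12, 3]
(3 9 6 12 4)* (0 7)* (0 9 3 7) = (4 7 9 6 12) = [0, 1, 2, 3, 7, 5, 12, 9, 8, 6, 10, 11, 4]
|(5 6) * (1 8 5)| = 4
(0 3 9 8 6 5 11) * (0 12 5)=(0 3 9 8 6)(5 11 12)=[3, 1, 2, 9, 4, 11, 0, 7, 6, 8, 10, 12, 5]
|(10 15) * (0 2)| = 2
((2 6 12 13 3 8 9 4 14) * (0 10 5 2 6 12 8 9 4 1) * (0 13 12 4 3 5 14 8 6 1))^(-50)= [5, 8, 0, 1, 10, 9, 6, 7, 14, 13, 2, 11, 12, 3, 4]= (0 5 9 13 3 1 8 14 4 10 2)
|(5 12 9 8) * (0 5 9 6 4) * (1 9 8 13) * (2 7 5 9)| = |(0 9 13 1 2 7 5 12 6 4)| = 10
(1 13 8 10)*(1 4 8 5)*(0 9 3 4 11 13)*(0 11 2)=(0 9 3 4 8 10 2)(1 11 13 5)=[9, 11, 0, 4, 8, 1, 6, 7, 10, 3, 2, 13, 12, 5]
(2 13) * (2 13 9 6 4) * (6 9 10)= (13)(2 10 6 4)= [0, 1, 10, 3, 2, 5, 4, 7, 8, 9, 6, 11, 12, 13]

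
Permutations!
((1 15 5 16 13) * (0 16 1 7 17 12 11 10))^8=(17)(1 5 15)=[0, 5, 2, 3, 4, 15, 6, 7, 8, 9, 10, 11, 12, 13, 14, 1, 16, 17]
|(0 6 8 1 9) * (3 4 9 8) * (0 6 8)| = |(0 8 1)(3 4 9 6)| = 12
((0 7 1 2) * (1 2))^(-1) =(0 2 7) =[2, 1, 7, 3, 4, 5, 6, 0]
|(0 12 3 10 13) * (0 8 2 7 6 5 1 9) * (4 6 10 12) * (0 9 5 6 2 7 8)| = 14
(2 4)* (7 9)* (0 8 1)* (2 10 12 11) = [8, 0, 4, 3, 10, 5, 6, 9, 1, 7, 12, 2, 11] = (0 8 1)(2 4 10 12 11)(7 9)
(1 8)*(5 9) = (1 8)(5 9) = [0, 8, 2, 3, 4, 9, 6, 7, 1, 5]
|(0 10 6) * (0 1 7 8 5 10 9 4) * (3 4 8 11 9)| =|(0 3 4)(1 7 11 9 8 5 10 6)| =24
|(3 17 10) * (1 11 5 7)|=|(1 11 5 7)(3 17 10)|=12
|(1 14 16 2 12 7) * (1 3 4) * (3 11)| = 9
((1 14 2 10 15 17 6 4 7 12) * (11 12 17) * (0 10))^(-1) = [2, 12, 14, 3, 6, 5, 17, 4, 8, 9, 0, 15, 11, 13, 1, 10, 16, 7] = (0 2 14 1 12 11 15 10)(4 6 17 7)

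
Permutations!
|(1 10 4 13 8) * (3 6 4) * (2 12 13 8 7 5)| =30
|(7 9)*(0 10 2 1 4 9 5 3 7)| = 6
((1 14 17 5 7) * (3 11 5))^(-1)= (1 7 5 11 3 17 14)= [0, 7, 2, 17, 4, 11, 6, 5, 8, 9, 10, 3, 12, 13, 1, 15, 16, 14]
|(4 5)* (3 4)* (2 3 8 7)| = |(2 3 4 5 8 7)| = 6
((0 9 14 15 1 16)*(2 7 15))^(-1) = (0 16 1 15 7 2 14 9) = [16, 15, 14, 3, 4, 5, 6, 2, 8, 0, 10, 11, 12, 13, 9, 7, 1]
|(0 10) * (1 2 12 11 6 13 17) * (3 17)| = |(0 10)(1 2 12 11 6 13 3 17)| = 8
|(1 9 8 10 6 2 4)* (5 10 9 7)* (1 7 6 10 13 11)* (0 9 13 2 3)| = |(0 9 8 13 11 1 6 3)(2 4 7 5)| = 8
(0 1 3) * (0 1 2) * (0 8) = (0 2 8)(1 3) = [2, 3, 8, 1, 4, 5, 6, 7, 0]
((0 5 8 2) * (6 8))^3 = (0 8 5 2 6) = [8, 1, 6, 3, 4, 2, 0, 7, 5]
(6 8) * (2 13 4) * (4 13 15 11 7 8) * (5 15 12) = [0, 1, 12, 3, 2, 15, 4, 8, 6, 9, 10, 7, 5, 13, 14, 11] = (2 12 5 15 11 7 8 6 4)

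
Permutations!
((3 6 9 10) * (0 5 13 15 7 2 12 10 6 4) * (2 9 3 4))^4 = (0 7 2)(3 4 15)(5 9 12)(6 10 13) = [7, 1, 0, 4, 15, 9, 10, 2, 8, 12, 13, 11, 5, 6, 14, 3]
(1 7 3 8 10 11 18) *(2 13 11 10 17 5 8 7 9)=(1 9 2 13 11 18)(3 7)(5 8 17)=[0, 9, 13, 7, 4, 8, 6, 3, 17, 2, 10, 18, 12, 11, 14, 15, 16, 5, 1]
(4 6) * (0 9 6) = (0 9 6 4) = [9, 1, 2, 3, 0, 5, 4, 7, 8, 6]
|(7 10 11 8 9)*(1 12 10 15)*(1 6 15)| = |(1 12 10 11 8 9 7)(6 15)| = 14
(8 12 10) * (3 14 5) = (3 14 5)(8 12 10) = [0, 1, 2, 14, 4, 3, 6, 7, 12, 9, 8, 11, 10, 13, 5]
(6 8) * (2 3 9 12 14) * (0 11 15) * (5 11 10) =[10, 1, 3, 9, 4, 11, 8, 7, 6, 12, 5, 15, 14, 13, 2, 0] =(0 10 5 11 15)(2 3 9 12 14)(6 8)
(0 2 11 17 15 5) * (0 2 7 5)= (0 7 5 2 11 17 15)= [7, 1, 11, 3, 4, 2, 6, 5, 8, 9, 10, 17, 12, 13, 14, 0, 16, 15]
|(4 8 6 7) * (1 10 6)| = 6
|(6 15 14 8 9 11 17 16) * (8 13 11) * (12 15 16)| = 6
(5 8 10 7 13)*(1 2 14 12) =[0, 2, 14, 3, 4, 8, 6, 13, 10, 9, 7, 11, 1, 5, 12] =(1 2 14 12)(5 8 10 7 13)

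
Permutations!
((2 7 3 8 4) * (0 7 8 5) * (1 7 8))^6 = [3, 4, 8, 1, 0, 7, 6, 2, 5] = (0 3 1 4)(2 8 5 7)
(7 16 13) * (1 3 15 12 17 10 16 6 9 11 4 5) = [0, 3, 2, 15, 5, 1, 9, 6, 8, 11, 16, 4, 17, 7, 14, 12, 13, 10] = (1 3 15 12 17 10 16 13 7 6 9 11 4 5)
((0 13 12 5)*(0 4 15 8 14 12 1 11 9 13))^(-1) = (1 13 9 11)(4 5 12 14 8 15) = [0, 13, 2, 3, 5, 12, 6, 7, 15, 11, 10, 1, 14, 9, 8, 4]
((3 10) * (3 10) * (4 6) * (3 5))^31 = (10)(3 5)(4 6) = [0, 1, 2, 5, 6, 3, 4, 7, 8, 9, 10]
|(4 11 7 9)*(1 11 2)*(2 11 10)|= |(1 10 2)(4 11 7 9)|= 12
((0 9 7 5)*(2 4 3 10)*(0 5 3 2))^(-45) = (10)(2 4) = [0, 1, 4, 3, 2, 5, 6, 7, 8, 9, 10]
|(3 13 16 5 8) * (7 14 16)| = |(3 13 7 14 16 5 8)| = 7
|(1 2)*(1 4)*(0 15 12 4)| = |(0 15 12 4 1 2)| = 6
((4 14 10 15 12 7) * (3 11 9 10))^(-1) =[0, 1, 2, 14, 7, 5, 6, 12, 8, 11, 9, 3, 15, 13, 4, 10] =(3 14 4 7 12 15 10 9 11)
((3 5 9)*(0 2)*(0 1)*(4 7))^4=[2, 0, 1, 5, 4, 9, 6, 7, 8, 3]=(0 2 1)(3 5 9)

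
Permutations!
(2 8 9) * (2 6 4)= (2 8 9 6 4)= [0, 1, 8, 3, 2, 5, 4, 7, 9, 6]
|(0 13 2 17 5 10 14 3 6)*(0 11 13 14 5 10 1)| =11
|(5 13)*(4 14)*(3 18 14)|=4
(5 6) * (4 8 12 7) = (4 8 12 7)(5 6) = [0, 1, 2, 3, 8, 6, 5, 4, 12, 9, 10, 11, 7]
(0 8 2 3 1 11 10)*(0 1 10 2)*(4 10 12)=[8, 11, 3, 12, 10, 5, 6, 7, 0, 9, 1, 2, 4]=(0 8)(1 11 2 3 12 4 10)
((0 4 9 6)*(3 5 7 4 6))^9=(0 6)(3 9 4 7 5)=[6, 1, 2, 9, 7, 3, 0, 5, 8, 4]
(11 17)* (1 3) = (1 3)(11 17) = [0, 3, 2, 1, 4, 5, 6, 7, 8, 9, 10, 17, 12, 13, 14, 15, 16, 11]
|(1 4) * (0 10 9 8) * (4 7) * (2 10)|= 15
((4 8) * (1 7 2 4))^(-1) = (1 8 4 2 7) = [0, 8, 7, 3, 2, 5, 6, 1, 4]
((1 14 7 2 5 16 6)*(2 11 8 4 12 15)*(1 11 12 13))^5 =(1 2 8 7 16 13 15 11 14 5 4 12 6) =[0, 2, 8, 3, 12, 4, 1, 16, 7, 9, 10, 14, 6, 15, 5, 11, 13]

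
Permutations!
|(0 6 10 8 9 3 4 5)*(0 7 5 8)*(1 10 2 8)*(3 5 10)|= 24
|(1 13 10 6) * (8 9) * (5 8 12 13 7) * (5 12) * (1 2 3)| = |(1 7 12 13 10 6 2 3)(5 8 9)| = 24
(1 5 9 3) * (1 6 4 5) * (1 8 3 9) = [0, 8, 2, 6, 5, 1, 4, 7, 3, 9] = (9)(1 8 3 6 4 5)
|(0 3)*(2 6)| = |(0 3)(2 6)| = 2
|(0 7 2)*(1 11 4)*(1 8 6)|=|(0 7 2)(1 11 4 8 6)|=15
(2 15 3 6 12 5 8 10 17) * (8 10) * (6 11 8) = [0, 1, 15, 11, 4, 10, 12, 7, 6, 9, 17, 8, 5, 13, 14, 3, 16, 2] = (2 15 3 11 8 6 12 5 10 17)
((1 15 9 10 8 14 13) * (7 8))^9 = (1 15 9 10 7 8 14 13) = [0, 15, 2, 3, 4, 5, 6, 8, 14, 10, 7, 11, 12, 1, 13, 9]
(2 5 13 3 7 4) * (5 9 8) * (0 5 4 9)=(0 5 13 3 7 9 8 4 2)=[5, 1, 0, 7, 2, 13, 6, 9, 4, 8, 10, 11, 12, 3]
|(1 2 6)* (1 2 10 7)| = 6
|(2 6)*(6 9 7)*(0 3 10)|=|(0 3 10)(2 9 7 6)|=12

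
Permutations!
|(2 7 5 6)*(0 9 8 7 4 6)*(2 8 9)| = |(9)(0 2 4 6 8 7 5)| = 7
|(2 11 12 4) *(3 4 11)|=|(2 3 4)(11 12)|=6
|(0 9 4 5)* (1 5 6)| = |(0 9 4 6 1 5)| = 6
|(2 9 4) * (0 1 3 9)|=6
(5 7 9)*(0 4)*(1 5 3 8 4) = (0 1 5 7 9 3 8 4) = [1, 5, 2, 8, 0, 7, 6, 9, 4, 3]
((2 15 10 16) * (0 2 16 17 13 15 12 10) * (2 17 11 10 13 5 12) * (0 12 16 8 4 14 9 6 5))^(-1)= (0 17)(4 8 16 5 6 9 14)(10 11)(12 15 13)= [17, 1, 2, 3, 8, 6, 9, 7, 16, 14, 11, 10, 15, 12, 4, 13, 5, 0]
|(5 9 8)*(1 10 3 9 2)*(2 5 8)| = 5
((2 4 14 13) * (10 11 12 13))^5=(2 12 10 4 13 11 14)=[0, 1, 12, 3, 13, 5, 6, 7, 8, 9, 4, 14, 10, 11, 2]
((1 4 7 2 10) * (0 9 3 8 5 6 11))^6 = (0 11 6 5 8 3 9)(1 4 7 2 10) = [11, 4, 10, 9, 7, 8, 5, 2, 3, 0, 1, 6]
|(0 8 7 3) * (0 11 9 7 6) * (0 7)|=|(0 8 6 7 3 11 9)|=7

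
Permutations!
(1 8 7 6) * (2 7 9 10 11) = (1 8 9 10 11 2 7 6) = [0, 8, 7, 3, 4, 5, 1, 6, 9, 10, 11, 2]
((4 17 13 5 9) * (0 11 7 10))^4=(4 9 5 13 17)=[0, 1, 2, 3, 9, 13, 6, 7, 8, 5, 10, 11, 12, 17, 14, 15, 16, 4]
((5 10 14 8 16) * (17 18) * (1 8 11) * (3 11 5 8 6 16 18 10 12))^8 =(1 5 18)(3 10 16)(6 12 17)(8 11 14) =[0, 5, 2, 10, 4, 18, 12, 7, 11, 9, 16, 14, 17, 13, 8, 15, 3, 6, 1]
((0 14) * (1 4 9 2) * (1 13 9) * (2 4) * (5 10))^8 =(14)(1 9 2 4 13) =[0, 9, 4, 3, 13, 5, 6, 7, 8, 2, 10, 11, 12, 1, 14]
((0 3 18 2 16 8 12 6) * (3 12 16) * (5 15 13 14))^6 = (18)(5 13)(14 15) = [0, 1, 2, 3, 4, 13, 6, 7, 8, 9, 10, 11, 12, 5, 15, 14, 16, 17, 18]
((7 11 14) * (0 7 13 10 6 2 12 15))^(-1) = [15, 1, 6, 3, 4, 5, 10, 0, 8, 9, 13, 7, 2, 14, 11, 12] = (0 15 12 2 6 10 13 14 11 7)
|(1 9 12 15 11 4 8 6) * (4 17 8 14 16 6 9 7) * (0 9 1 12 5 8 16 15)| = 14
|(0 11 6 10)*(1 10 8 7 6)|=12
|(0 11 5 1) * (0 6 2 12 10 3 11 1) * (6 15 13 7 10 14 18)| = |(0 1 15 13 7 10 3 11 5)(2 12 14 18 6)| = 45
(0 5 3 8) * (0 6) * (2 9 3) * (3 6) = (0 5 2 9 6)(3 8) = [5, 1, 9, 8, 4, 2, 0, 7, 3, 6]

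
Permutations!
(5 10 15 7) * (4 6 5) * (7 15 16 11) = (4 6 5 10 16 11 7) = [0, 1, 2, 3, 6, 10, 5, 4, 8, 9, 16, 7, 12, 13, 14, 15, 11]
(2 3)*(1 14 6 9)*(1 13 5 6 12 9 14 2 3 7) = (1 2 7)(5 6 14 12 9 13) = [0, 2, 7, 3, 4, 6, 14, 1, 8, 13, 10, 11, 9, 5, 12]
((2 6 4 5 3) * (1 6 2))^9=(1 3 5 4 6)=[0, 3, 2, 5, 6, 4, 1]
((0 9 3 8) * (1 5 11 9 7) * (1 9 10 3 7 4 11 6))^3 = [10, 1, 2, 4, 3, 5, 6, 9, 11, 7, 0, 8] = (0 10)(3 4)(7 9)(8 11)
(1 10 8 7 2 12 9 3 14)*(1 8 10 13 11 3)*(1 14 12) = (1 13 11 3 12 9 14 8 7 2) = [0, 13, 1, 12, 4, 5, 6, 2, 7, 14, 10, 3, 9, 11, 8]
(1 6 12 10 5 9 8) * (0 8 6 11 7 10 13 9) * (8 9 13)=[9, 11, 2, 3, 4, 0, 12, 10, 1, 6, 5, 7, 8, 13]=(13)(0 9 6 12 8 1 11 7 10 5)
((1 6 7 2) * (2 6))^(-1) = [0, 2, 1, 3, 4, 5, 7, 6] = (1 2)(6 7)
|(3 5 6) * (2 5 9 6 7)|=3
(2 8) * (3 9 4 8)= (2 3 9 4 8)= [0, 1, 3, 9, 8, 5, 6, 7, 2, 4]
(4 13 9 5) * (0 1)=[1, 0, 2, 3, 13, 4, 6, 7, 8, 5, 10, 11, 12, 9]=(0 1)(4 13 9 5)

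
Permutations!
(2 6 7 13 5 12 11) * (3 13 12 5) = [0, 1, 6, 13, 4, 5, 7, 12, 8, 9, 10, 2, 11, 3] = (2 6 7 12 11)(3 13)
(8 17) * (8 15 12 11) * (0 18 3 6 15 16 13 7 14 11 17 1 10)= (0 18 3 6 15 12 17 16 13 7 14 11 8 1 10)= [18, 10, 2, 6, 4, 5, 15, 14, 1, 9, 0, 8, 17, 7, 11, 12, 13, 16, 3]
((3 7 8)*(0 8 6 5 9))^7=(9)=[0, 1, 2, 3, 4, 5, 6, 7, 8, 9]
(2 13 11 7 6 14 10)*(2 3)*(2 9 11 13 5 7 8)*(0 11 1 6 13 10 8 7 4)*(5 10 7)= (0 11 5 4)(1 6 14 8 2 10 3 9)(7 13)= [11, 6, 10, 9, 0, 4, 14, 13, 2, 1, 3, 5, 12, 7, 8]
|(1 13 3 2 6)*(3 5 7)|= 7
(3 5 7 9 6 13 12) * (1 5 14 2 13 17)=(1 5 7 9 6 17)(2 13 12 3 14)=[0, 5, 13, 14, 4, 7, 17, 9, 8, 6, 10, 11, 3, 12, 2, 15, 16, 1]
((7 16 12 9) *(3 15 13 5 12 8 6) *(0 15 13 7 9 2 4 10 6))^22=(0 7 8 15 16)(2 5 3 10)(4 12 13 6)=[7, 1, 5, 10, 12, 3, 4, 8, 15, 9, 2, 11, 13, 6, 14, 16, 0]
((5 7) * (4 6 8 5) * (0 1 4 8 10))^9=[10, 0, 2, 3, 1, 5, 4, 7, 8, 9, 6]=(0 10 6 4 1)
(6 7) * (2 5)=(2 5)(6 7)=[0, 1, 5, 3, 4, 2, 7, 6]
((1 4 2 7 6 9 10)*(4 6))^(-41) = [0, 10, 7, 3, 2, 5, 1, 4, 8, 6, 9] = (1 10 9 6)(2 7 4)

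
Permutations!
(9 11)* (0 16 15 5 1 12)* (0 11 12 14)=[16, 14, 2, 3, 4, 1, 6, 7, 8, 12, 10, 9, 11, 13, 0, 5, 15]=(0 16 15 5 1 14)(9 12 11)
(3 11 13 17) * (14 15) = (3 11 13 17)(14 15) = [0, 1, 2, 11, 4, 5, 6, 7, 8, 9, 10, 13, 12, 17, 15, 14, 16, 3]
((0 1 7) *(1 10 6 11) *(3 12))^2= (12)(0 6 1)(7 10 11)= [6, 0, 2, 3, 4, 5, 1, 10, 8, 9, 11, 7, 12]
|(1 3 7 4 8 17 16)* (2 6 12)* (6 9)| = |(1 3 7 4 8 17 16)(2 9 6 12)| = 28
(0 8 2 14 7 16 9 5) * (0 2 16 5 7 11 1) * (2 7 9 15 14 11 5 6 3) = (0 8 16 15 14 5 7 6 3 2 11 1) = [8, 0, 11, 2, 4, 7, 3, 6, 16, 9, 10, 1, 12, 13, 5, 14, 15]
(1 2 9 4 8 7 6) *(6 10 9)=(1 2 6)(4 8 7 10 9)=[0, 2, 6, 3, 8, 5, 1, 10, 7, 4, 9]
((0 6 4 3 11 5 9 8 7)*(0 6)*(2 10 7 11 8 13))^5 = (2 3 13 4 9 6 5 7 11 10 8) = [0, 1, 3, 13, 9, 7, 5, 11, 2, 6, 8, 10, 12, 4]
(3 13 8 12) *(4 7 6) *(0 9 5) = (0 9 5)(3 13 8 12)(4 7 6) = [9, 1, 2, 13, 7, 0, 4, 6, 12, 5, 10, 11, 3, 8]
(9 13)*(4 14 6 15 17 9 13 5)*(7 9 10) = [0, 1, 2, 3, 14, 4, 15, 9, 8, 5, 7, 11, 12, 13, 6, 17, 16, 10] = (4 14 6 15 17 10 7 9 5)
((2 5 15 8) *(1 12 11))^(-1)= [0, 11, 8, 3, 4, 2, 6, 7, 15, 9, 10, 12, 1, 13, 14, 5]= (1 11 12)(2 8 15 5)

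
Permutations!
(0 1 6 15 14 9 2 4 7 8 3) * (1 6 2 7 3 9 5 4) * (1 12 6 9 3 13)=(0 9 7 8 3)(1 2 12 6 15 14 5 4 13)=[9, 2, 12, 0, 13, 4, 15, 8, 3, 7, 10, 11, 6, 1, 5, 14]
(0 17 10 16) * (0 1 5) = (0 17 10 16 1 5) = [17, 5, 2, 3, 4, 0, 6, 7, 8, 9, 16, 11, 12, 13, 14, 15, 1, 10]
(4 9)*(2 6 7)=(2 6 7)(4 9)=[0, 1, 6, 3, 9, 5, 7, 2, 8, 4]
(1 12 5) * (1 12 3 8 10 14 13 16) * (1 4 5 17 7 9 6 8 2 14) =[0, 3, 14, 2, 5, 12, 8, 9, 10, 6, 1, 11, 17, 16, 13, 15, 4, 7] =(1 3 2 14 13 16 4 5 12 17 7 9 6 8 10)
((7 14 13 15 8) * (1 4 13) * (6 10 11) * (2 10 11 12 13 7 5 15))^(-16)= (5 8 15)= [0, 1, 2, 3, 4, 8, 6, 7, 15, 9, 10, 11, 12, 13, 14, 5]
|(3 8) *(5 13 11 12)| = |(3 8)(5 13 11 12)| = 4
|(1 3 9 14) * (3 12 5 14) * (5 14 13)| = 6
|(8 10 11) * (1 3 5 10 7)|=7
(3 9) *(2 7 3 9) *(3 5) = (9)(2 7 5 3) = [0, 1, 7, 2, 4, 3, 6, 5, 8, 9]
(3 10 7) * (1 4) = [0, 4, 2, 10, 1, 5, 6, 3, 8, 9, 7] = (1 4)(3 10 7)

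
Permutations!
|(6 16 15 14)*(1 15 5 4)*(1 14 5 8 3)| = |(1 15 5 4 14 6 16 8 3)| = 9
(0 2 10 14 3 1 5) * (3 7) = [2, 5, 10, 1, 4, 0, 6, 3, 8, 9, 14, 11, 12, 13, 7] = (0 2 10 14 7 3 1 5)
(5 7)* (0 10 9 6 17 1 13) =[10, 13, 2, 3, 4, 7, 17, 5, 8, 6, 9, 11, 12, 0, 14, 15, 16, 1] =(0 10 9 6 17 1 13)(5 7)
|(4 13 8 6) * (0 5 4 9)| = 7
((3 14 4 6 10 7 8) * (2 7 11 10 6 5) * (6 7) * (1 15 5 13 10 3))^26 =(1 7 2 15 8 6 5)(3 4 10)(11 14 13) =[0, 7, 15, 4, 10, 1, 5, 2, 6, 9, 3, 14, 12, 11, 13, 8]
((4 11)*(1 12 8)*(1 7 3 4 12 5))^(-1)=[0, 5, 2, 7, 3, 1, 6, 8, 12, 9, 10, 4, 11]=(1 5)(3 7 8 12 11 4)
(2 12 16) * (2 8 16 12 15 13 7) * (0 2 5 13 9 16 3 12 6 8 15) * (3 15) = (0 2)(3 12 6 8 15 9 16)(5 13 7) = [2, 1, 0, 12, 4, 13, 8, 5, 15, 16, 10, 11, 6, 7, 14, 9, 3]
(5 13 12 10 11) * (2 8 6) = (2 8 6)(5 13 12 10 11) = [0, 1, 8, 3, 4, 13, 2, 7, 6, 9, 11, 5, 10, 12]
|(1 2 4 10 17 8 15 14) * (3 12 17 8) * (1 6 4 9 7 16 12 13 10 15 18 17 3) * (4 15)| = 12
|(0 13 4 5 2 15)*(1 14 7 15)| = |(0 13 4 5 2 1 14 7 15)| = 9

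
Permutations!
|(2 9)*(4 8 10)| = 6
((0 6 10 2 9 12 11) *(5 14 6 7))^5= (0 10)(2 7)(5 9)(6 11)(12 14)= [10, 1, 7, 3, 4, 9, 11, 2, 8, 5, 0, 6, 14, 13, 12]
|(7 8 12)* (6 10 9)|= 3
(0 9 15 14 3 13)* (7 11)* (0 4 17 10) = (0 9 15 14 3 13 4 17 10)(7 11) = [9, 1, 2, 13, 17, 5, 6, 11, 8, 15, 0, 7, 12, 4, 3, 14, 16, 10]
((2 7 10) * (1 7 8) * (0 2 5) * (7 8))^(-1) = (0 5 10 7 2)(1 8) = [5, 8, 0, 3, 4, 10, 6, 2, 1, 9, 7]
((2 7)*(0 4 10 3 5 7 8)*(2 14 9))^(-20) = (14) = [0, 1, 2, 3, 4, 5, 6, 7, 8, 9, 10, 11, 12, 13, 14]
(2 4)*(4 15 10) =[0, 1, 15, 3, 2, 5, 6, 7, 8, 9, 4, 11, 12, 13, 14, 10] =(2 15 10 4)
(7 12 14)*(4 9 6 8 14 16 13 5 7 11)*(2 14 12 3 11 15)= (2 14 15)(3 11 4 9 6 8 12 16 13 5 7)= [0, 1, 14, 11, 9, 7, 8, 3, 12, 6, 10, 4, 16, 5, 15, 2, 13]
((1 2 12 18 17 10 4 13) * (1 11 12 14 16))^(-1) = (1 16 14 2)(4 10 17 18 12 11 13) = [0, 16, 1, 3, 10, 5, 6, 7, 8, 9, 17, 13, 11, 4, 2, 15, 14, 18, 12]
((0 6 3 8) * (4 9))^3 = [8, 1, 2, 6, 9, 5, 0, 7, 3, 4] = (0 8 3 6)(4 9)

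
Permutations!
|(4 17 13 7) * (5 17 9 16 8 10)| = |(4 9 16 8 10 5 17 13 7)| = 9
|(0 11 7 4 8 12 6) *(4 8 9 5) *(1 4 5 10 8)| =|(0 11 7 1 4 9 10 8 12 6)| =10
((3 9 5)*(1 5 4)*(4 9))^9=(9)(1 5 3 4)=[0, 5, 2, 4, 1, 3, 6, 7, 8, 9]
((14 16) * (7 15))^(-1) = [0, 1, 2, 3, 4, 5, 6, 15, 8, 9, 10, 11, 12, 13, 16, 7, 14] = (7 15)(14 16)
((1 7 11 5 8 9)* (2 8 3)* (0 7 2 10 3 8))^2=(0 11 8 1)(2 7 5 9)=[11, 0, 7, 3, 4, 9, 6, 5, 1, 2, 10, 8]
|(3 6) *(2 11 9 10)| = |(2 11 9 10)(3 6)| = 4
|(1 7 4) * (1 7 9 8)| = |(1 9 8)(4 7)| = 6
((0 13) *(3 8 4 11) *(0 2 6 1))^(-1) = (0 1 6 2 13)(3 11 4 8) = [1, 6, 13, 11, 8, 5, 2, 7, 3, 9, 10, 4, 12, 0]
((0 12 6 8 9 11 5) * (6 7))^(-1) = (0 5 11 9 8 6 7 12) = [5, 1, 2, 3, 4, 11, 7, 12, 6, 8, 10, 9, 0]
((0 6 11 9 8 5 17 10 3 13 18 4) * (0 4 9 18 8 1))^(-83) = (0 6 11 18 9 1)(3 13 8 5 17 10) = [6, 0, 2, 13, 4, 17, 11, 7, 5, 1, 3, 18, 12, 8, 14, 15, 16, 10, 9]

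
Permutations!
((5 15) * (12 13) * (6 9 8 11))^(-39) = (5 15)(6 9 8 11)(12 13) = [0, 1, 2, 3, 4, 15, 9, 7, 11, 8, 10, 6, 13, 12, 14, 5]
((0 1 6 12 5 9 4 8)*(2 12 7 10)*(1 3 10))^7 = (0 4 5 2 3 8 9 12 10)(1 6 7) = [4, 6, 3, 8, 5, 2, 7, 1, 9, 12, 0, 11, 10]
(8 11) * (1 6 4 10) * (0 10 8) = (0 10 1 6 4 8 11) = [10, 6, 2, 3, 8, 5, 4, 7, 11, 9, 1, 0]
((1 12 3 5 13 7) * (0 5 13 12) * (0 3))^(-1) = (0 12 5)(1 7 13 3) = [12, 7, 2, 1, 4, 0, 6, 13, 8, 9, 10, 11, 5, 3]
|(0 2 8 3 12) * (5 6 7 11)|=20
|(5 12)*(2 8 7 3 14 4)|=|(2 8 7 3 14 4)(5 12)|=6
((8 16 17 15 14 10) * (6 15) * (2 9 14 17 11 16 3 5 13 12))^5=(2 3 9 5 14 13 10 12 8)(6 17 15)(11 16)=[0, 1, 3, 9, 4, 14, 17, 7, 2, 5, 12, 16, 8, 10, 13, 6, 11, 15]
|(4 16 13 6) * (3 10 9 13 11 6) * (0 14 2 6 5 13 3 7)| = 30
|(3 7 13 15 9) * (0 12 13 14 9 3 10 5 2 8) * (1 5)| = 13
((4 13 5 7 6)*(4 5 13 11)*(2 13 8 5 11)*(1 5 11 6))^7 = [0, 5, 8, 3, 13, 7, 6, 1, 4, 9, 10, 2, 12, 11] = (1 5 7)(2 8 4 13 11)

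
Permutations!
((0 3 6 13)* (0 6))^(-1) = (0 3)(6 13) = [3, 1, 2, 0, 4, 5, 13, 7, 8, 9, 10, 11, 12, 6]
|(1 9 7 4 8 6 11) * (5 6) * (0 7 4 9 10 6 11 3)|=11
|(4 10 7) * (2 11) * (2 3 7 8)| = 7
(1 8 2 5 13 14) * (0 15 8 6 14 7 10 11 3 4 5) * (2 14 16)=(0 15 8 14 1 6 16 2)(3 4 5 13 7 10 11)=[15, 6, 0, 4, 5, 13, 16, 10, 14, 9, 11, 3, 12, 7, 1, 8, 2]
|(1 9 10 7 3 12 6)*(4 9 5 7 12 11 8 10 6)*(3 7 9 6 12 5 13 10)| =24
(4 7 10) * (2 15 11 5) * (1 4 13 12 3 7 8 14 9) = (1 4 8 14 9)(2 15 11 5)(3 7 10 13 12) = [0, 4, 15, 7, 8, 2, 6, 10, 14, 1, 13, 5, 3, 12, 9, 11]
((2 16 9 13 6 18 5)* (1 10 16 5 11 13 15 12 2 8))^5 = [0, 12, 16, 3, 4, 9, 18, 7, 15, 8, 2, 13, 10, 6, 14, 1, 5, 17, 11] = (1 12 10 2 16 5 9 8 15)(6 18 11 13)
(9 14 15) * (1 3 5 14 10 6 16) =[0, 3, 2, 5, 4, 14, 16, 7, 8, 10, 6, 11, 12, 13, 15, 9, 1] =(1 3 5 14 15 9 10 6 16)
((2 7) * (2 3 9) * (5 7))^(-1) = (2 9 3 7 5) = [0, 1, 9, 7, 4, 2, 6, 5, 8, 3]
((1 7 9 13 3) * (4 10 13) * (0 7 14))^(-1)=(0 14 1 3 13 10 4 9 7)=[14, 3, 2, 13, 9, 5, 6, 0, 8, 7, 4, 11, 12, 10, 1]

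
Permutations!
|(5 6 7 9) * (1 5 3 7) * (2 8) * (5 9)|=|(1 9 3 7 5 6)(2 8)|=6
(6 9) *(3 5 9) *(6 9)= (9)(3 5 6)= [0, 1, 2, 5, 4, 6, 3, 7, 8, 9]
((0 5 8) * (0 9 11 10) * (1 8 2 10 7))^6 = (0 2)(1 8 9 11 7)(5 10) = [2, 8, 0, 3, 4, 10, 6, 1, 9, 11, 5, 7]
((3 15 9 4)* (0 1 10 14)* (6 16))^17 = (0 1 10 14)(3 15 9 4)(6 16) = [1, 10, 2, 15, 3, 5, 16, 7, 8, 4, 14, 11, 12, 13, 0, 9, 6]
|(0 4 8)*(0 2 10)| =5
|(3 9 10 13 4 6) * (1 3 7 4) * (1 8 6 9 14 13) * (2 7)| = 11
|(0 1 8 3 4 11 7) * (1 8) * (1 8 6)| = 8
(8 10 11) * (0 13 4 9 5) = (0 13 4 9 5)(8 10 11) = [13, 1, 2, 3, 9, 0, 6, 7, 10, 5, 11, 8, 12, 4]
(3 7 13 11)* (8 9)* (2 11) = (2 11 3 7 13)(8 9) = [0, 1, 11, 7, 4, 5, 6, 13, 9, 8, 10, 3, 12, 2]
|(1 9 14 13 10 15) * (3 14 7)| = |(1 9 7 3 14 13 10 15)| = 8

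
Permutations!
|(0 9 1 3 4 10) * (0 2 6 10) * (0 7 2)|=9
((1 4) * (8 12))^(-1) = (1 4)(8 12) = [0, 4, 2, 3, 1, 5, 6, 7, 12, 9, 10, 11, 8]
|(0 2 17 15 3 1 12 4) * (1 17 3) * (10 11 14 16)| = 8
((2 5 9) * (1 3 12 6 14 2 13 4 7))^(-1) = (1 7 4 13 9 5 2 14 6 12 3) = [0, 7, 14, 1, 13, 2, 12, 4, 8, 5, 10, 11, 3, 9, 6]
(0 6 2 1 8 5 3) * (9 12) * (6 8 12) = (0 8 5 3)(1 12 9 6 2) = [8, 12, 1, 0, 4, 3, 2, 7, 5, 6, 10, 11, 9]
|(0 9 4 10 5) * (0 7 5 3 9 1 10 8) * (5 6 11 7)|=21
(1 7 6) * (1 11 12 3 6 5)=(1 7 5)(3 6 11 12)=[0, 7, 2, 6, 4, 1, 11, 5, 8, 9, 10, 12, 3]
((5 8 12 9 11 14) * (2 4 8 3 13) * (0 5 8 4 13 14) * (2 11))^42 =(0 3 8 9 13)(2 11 5 14 12) =[3, 1, 11, 8, 4, 14, 6, 7, 9, 13, 10, 5, 2, 0, 12]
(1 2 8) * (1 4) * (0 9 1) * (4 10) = (0 9 1 2 8 10 4) = [9, 2, 8, 3, 0, 5, 6, 7, 10, 1, 4]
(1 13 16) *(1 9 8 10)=(1 13 16 9 8 10)=[0, 13, 2, 3, 4, 5, 6, 7, 10, 8, 1, 11, 12, 16, 14, 15, 9]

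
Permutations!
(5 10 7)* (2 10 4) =(2 10 7 5 4) =[0, 1, 10, 3, 2, 4, 6, 5, 8, 9, 7]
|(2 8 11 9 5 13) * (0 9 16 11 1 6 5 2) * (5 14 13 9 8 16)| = |(0 8 1 6 14 13)(2 16 11 5 9)| = 30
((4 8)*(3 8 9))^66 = (3 4)(8 9) = [0, 1, 2, 4, 3, 5, 6, 7, 9, 8]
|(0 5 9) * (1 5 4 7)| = |(0 4 7 1 5 9)| = 6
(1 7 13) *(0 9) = [9, 7, 2, 3, 4, 5, 6, 13, 8, 0, 10, 11, 12, 1] = (0 9)(1 7 13)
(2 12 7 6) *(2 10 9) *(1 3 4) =(1 3 4)(2 12 7 6 10 9) =[0, 3, 12, 4, 1, 5, 10, 6, 8, 2, 9, 11, 7]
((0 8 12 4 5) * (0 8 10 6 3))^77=[10, 1, 2, 0, 5, 8, 3, 7, 12, 9, 6, 11, 4]=(0 10 6 3)(4 5 8 12)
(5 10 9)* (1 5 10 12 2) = (1 5 12 2)(9 10) = [0, 5, 1, 3, 4, 12, 6, 7, 8, 10, 9, 11, 2]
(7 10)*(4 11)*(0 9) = (0 9)(4 11)(7 10) = [9, 1, 2, 3, 11, 5, 6, 10, 8, 0, 7, 4]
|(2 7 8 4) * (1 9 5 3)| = |(1 9 5 3)(2 7 8 4)| = 4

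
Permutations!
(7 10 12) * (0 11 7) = [11, 1, 2, 3, 4, 5, 6, 10, 8, 9, 12, 7, 0] = (0 11 7 10 12)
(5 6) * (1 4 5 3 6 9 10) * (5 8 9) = (1 4 8 9 10)(3 6) = [0, 4, 2, 6, 8, 5, 3, 7, 9, 10, 1]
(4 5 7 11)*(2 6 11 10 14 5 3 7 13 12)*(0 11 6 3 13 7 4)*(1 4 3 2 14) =(0 11)(1 4 13 12 14 5 7 10) =[11, 4, 2, 3, 13, 7, 6, 10, 8, 9, 1, 0, 14, 12, 5]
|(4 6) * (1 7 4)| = 4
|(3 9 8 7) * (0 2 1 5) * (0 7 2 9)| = |(0 9 8 2 1 5 7 3)| = 8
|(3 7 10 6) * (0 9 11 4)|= |(0 9 11 4)(3 7 10 6)|= 4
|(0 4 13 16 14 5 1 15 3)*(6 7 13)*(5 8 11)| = |(0 4 6 7 13 16 14 8 11 5 1 15 3)| = 13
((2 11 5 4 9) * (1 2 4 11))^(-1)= (1 2)(4 9)(5 11)= [0, 2, 1, 3, 9, 11, 6, 7, 8, 4, 10, 5]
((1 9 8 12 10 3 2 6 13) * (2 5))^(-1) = (1 13 6 2 5 3 10 12 8 9) = [0, 13, 5, 10, 4, 3, 2, 7, 9, 1, 12, 11, 8, 6]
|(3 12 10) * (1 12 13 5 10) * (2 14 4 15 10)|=|(1 12)(2 14 4 15 10 3 13 5)|=8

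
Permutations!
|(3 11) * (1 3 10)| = 4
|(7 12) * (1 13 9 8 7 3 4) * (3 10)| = |(1 13 9 8 7 12 10 3 4)| = 9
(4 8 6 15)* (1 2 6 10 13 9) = (1 2 6 15 4 8 10 13 9) = [0, 2, 6, 3, 8, 5, 15, 7, 10, 1, 13, 11, 12, 9, 14, 4]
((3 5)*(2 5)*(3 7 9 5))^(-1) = (2 3)(5 9 7) = [0, 1, 3, 2, 4, 9, 6, 5, 8, 7]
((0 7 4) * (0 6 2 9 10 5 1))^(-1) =(0 1 5 10 9 2 6 4 7) =[1, 5, 6, 3, 7, 10, 4, 0, 8, 2, 9]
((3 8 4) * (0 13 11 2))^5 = [13, 1, 0, 4, 8, 5, 6, 7, 3, 9, 10, 2, 12, 11] = (0 13 11 2)(3 4 8)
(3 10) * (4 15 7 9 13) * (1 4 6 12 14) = (1 4 15 7 9 13 6 12 14)(3 10) = [0, 4, 2, 10, 15, 5, 12, 9, 8, 13, 3, 11, 14, 6, 1, 7]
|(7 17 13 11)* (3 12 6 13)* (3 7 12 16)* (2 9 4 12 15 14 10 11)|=12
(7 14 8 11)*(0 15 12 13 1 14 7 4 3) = (0 15 12 13 1 14 8 11 4 3) = [15, 14, 2, 0, 3, 5, 6, 7, 11, 9, 10, 4, 13, 1, 8, 12]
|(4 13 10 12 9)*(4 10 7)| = |(4 13 7)(9 10 12)| = 3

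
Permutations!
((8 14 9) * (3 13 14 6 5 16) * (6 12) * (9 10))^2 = (3 14 9 12 5)(6 16 13 10 8) = [0, 1, 2, 14, 4, 3, 16, 7, 6, 12, 8, 11, 5, 10, 9, 15, 13]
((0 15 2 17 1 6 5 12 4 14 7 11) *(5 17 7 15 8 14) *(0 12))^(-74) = (0 11 14 4 2)(1 6 17)(5 7 8 12 15) = [11, 6, 0, 3, 2, 7, 17, 8, 12, 9, 10, 14, 15, 13, 4, 5, 16, 1]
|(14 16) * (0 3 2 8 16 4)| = 7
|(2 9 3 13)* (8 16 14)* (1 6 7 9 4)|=24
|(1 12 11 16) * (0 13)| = 4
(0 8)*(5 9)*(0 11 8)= [0, 1, 2, 3, 4, 9, 6, 7, 11, 5, 10, 8]= (5 9)(8 11)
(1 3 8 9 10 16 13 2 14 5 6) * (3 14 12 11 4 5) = (1 14 3 8 9 10 16 13 2 12 11 4 5 6) = [0, 14, 12, 8, 5, 6, 1, 7, 9, 10, 16, 4, 11, 2, 3, 15, 13]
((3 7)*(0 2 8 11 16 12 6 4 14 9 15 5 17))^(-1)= [17, 1, 0, 7, 6, 15, 12, 3, 2, 14, 10, 8, 16, 13, 4, 9, 11, 5]= (0 17 5 15 9 14 4 6 12 16 11 8 2)(3 7)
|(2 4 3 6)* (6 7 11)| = |(2 4 3 7 11 6)| = 6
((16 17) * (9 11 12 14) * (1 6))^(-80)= (17)= [0, 1, 2, 3, 4, 5, 6, 7, 8, 9, 10, 11, 12, 13, 14, 15, 16, 17]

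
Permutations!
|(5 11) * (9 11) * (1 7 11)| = |(1 7 11 5 9)| = 5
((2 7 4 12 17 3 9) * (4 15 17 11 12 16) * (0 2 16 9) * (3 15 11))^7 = (0 2 7 11 12 3)(4 9 16)(15 17) = [2, 1, 7, 0, 9, 5, 6, 11, 8, 16, 10, 12, 3, 13, 14, 17, 4, 15]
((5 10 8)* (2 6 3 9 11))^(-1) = [0, 1, 11, 6, 4, 8, 2, 7, 10, 3, 5, 9] = (2 11 9 3 6)(5 8 10)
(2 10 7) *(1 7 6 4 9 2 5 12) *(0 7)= [7, 0, 10, 3, 9, 12, 4, 5, 8, 2, 6, 11, 1]= (0 7 5 12 1)(2 10 6 4 9)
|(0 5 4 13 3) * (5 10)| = |(0 10 5 4 13 3)| = 6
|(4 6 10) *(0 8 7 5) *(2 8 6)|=|(0 6 10 4 2 8 7 5)|=8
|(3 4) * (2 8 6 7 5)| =|(2 8 6 7 5)(3 4)| =10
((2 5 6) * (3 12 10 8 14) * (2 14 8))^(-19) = [0, 1, 6, 10, 4, 14, 3, 7, 8, 9, 5, 11, 2, 13, 12] = (2 6 3 10 5 14 12)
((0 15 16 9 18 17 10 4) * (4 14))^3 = (0 9 10)(4 16 17)(14 15 18) = [9, 1, 2, 3, 16, 5, 6, 7, 8, 10, 0, 11, 12, 13, 15, 18, 17, 4, 14]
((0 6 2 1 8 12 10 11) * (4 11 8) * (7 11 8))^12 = (0 2 4 12 7)(1 8 10 11 6) = [2, 8, 4, 3, 12, 5, 1, 0, 10, 9, 11, 6, 7]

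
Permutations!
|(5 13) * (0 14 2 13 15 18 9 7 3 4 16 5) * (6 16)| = |(0 14 2 13)(3 4 6 16 5 15 18 9 7)| = 36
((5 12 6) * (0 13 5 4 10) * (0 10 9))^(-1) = (0 9 4 6 12 5 13) = [9, 1, 2, 3, 6, 13, 12, 7, 8, 4, 10, 11, 5, 0]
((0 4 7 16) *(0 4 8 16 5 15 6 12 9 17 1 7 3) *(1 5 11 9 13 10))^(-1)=(0 3 4 16 8)(1 10 13 12 6 15 5 17 9 11 7)=[3, 10, 2, 4, 16, 17, 15, 1, 0, 11, 13, 7, 6, 12, 14, 5, 8, 9]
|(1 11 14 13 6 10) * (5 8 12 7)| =|(1 11 14 13 6 10)(5 8 12 7)| =12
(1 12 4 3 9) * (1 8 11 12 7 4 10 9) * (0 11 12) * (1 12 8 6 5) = (0 11)(1 7 4 3 12 10 9 6 5) = [11, 7, 2, 12, 3, 1, 5, 4, 8, 6, 9, 0, 10]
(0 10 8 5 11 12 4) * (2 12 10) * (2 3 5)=(0 3 5 11 10 8 2 12 4)=[3, 1, 12, 5, 0, 11, 6, 7, 2, 9, 8, 10, 4]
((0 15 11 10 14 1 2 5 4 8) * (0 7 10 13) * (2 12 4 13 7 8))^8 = (0 4 10)(1 11 5)(2 14 15)(7 13 12) = [4, 11, 14, 3, 10, 1, 6, 13, 8, 9, 0, 5, 7, 12, 15, 2]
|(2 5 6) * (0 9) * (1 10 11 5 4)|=14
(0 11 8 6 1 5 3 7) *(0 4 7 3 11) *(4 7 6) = (1 5 11 8 4 6) = [0, 5, 2, 3, 6, 11, 1, 7, 4, 9, 10, 8]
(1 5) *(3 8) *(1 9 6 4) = (1 5 9 6 4)(3 8) = [0, 5, 2, 8, 1, 9, 4, 7, 3, 6]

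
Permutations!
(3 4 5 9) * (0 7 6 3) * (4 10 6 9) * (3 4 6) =(0 7 9)(3 10)(4 5 6) =[7, 1, 2, 10, 5, 6, 4, 9, 8, 0, 3]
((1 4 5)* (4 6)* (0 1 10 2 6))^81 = [1, 0, 6, 3, 5, 10, 4, 7, 8, 9, 2] = (0 1)(2 6 4 5 10)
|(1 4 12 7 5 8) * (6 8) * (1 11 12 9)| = |(1 4 9)(5 6 8 11 12 7)| = 6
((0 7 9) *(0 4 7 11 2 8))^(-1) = (0 8 2 11)(4 9 7) = [8, 1, 11, 3, 9, 5, 6, 4, 2, 7, 10, 0]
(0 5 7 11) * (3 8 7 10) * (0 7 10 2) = (0 5 2)(3 8 10)(7 11) = [5, 1, 0, 8, 4, 2, 6, 11, 10, 9, 3, 7]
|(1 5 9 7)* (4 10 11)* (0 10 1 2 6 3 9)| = |(0 10 11 4 1 5)(2 6 3 9 7)| = 30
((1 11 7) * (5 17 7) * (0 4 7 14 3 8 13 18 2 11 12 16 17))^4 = [12, 14, 4, 2, 16, 1, 6, 17, 11, 9, 10, 7, 3, 5, 18, 15, 8, 13, 0] = (0 12 3 2 4 16 8 11 7 17 13 5 1 14 18)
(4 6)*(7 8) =(4 6)(7 8) =[0, 1, 2, 3, 6, 5, 4, 8, 7]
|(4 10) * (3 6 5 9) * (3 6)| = |(4 10)(5 9 6)| = 6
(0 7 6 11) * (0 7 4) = (0 4)(6 11 7) = [4, 1, 2, 3, 0, 5, 11, 6, 8, 9, 10, 7]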